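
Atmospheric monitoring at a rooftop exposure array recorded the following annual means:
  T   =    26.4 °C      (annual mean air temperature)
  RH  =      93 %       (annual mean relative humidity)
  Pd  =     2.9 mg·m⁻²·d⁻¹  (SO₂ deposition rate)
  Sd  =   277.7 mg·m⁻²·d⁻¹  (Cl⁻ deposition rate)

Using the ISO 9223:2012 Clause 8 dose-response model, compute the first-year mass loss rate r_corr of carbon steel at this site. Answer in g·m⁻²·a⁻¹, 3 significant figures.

carbon steel: f(T) = -0.054·(T−10) [T>10 °C] = -0.8856
  Pd branch = 1.77·Pd^0.52·e^(0.02·RH+f) = 8.158 μm/a
  Sd branch = 0.102·Sd^0.62·e^(0.033·RH+0.04·T) = 206.6 μm/a
  r_corr = 8.158 + 206.6 = 214.7 μm/a
Convert to mass loss: 214.7 μm/a × 7.85 g/cm³ = 1686 g·m⁻²·a⁻¹

r_corr = 1.69e+03 g·m⁻²·a⁻¹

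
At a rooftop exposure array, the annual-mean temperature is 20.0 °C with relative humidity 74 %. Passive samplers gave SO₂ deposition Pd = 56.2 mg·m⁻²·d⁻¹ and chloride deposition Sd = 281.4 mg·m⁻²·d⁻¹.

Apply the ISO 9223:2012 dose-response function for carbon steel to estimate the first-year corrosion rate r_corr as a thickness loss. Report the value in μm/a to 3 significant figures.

carbon steel: f(T) = -0.054·(T−10) [T>10 °C] = -0.5400
  SO₂ term: 1.77·56.2^0.52·exp(0.02·74-0.5400) = 36.82
  Cl⁻ term: 0.102·281.4^0.62·exp(0.033·74+0.04·20.0) = 86.13
  sum: 36.82 + 86.13 → r_corr = 123 μm/a

r_corr = 123 μm/a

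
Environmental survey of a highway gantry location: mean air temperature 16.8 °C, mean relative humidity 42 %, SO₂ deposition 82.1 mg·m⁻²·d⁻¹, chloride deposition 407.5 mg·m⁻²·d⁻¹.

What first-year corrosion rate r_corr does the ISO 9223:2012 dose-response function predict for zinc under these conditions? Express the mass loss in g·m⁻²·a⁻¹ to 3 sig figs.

zinc: temperature factor f = -0.071·(6.8) = -0.4828
  Pd branch = 0.0129·Pd^0.44·e^(0.046·RH+f) = 0.3822 μm/a
  Sd branch = 0.0175·Sd^0.57·e^(0.008·RH+0.085·T) = 3.14 μm/a
  r_corr = 0.3822 + 3.14 = 3.522 μm/a
Convert to mass loss: 3.522 μm/a × 7.14 g/cm³ = 25.15 g·m⁻²·a⁻¹

r_corr = 25.1 g·m⁻²·a⁻¹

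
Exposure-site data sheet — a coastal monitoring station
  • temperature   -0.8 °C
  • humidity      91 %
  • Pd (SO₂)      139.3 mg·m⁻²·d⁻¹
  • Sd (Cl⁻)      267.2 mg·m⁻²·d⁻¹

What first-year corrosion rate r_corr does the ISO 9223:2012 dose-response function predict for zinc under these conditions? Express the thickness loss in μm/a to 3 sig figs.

r_corr = 5.76 μm/a

zinc: T≤10 °C ⇒ hinge +0.038·(-0.8−10) = -0.4104
  sulphur-dioxide contribution → 4.939 μm/a
  chloride contribution → 0.8184 μm/a
  ⇒ r_corr(zinc) = 5.758 μm/a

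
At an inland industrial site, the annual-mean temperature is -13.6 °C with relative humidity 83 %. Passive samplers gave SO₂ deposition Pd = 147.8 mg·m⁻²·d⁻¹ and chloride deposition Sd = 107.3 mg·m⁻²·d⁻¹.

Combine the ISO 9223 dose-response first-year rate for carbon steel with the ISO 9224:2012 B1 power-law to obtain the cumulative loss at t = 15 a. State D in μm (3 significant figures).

D(15) = 83.5 μm

carbon steel: temperature factor f = +0.150·(-23.6) = -3.5400
  SO₂ term: 1.77·147.8^0.52·exp(0.02·83-3.5400) = 3.629
  Sd branch = 0.102·Sd^0.62·e^(0.033·RH+0.04·T) = 16.63 μm/a
  r_corr = 3.629 + 16.63 = 20.26 μm/a
Power-law: D(15) = r_corr · 15^0.523
  D(15) = 20.26 × 15^0.523 = 20.26 × 4.122 = 83.5 μm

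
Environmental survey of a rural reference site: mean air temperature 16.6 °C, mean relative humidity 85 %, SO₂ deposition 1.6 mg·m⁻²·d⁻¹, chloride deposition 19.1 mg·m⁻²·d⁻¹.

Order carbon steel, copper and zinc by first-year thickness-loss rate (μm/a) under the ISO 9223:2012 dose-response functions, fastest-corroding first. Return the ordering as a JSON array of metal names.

carbon steel: T>10 °C ⇒ hinge -0.054·(16.6−10) = -0.3564
  sulphur-dioxide contribution → 8.662 μm/a
  chloride contribution → 20.39 μm/a
  total first-year rate 29.05 μm/a
copper: f(T) = -0.080·(T−10) [T>10 °C] = -0.5280
  sulphur-dioxide contribution → 0.5321 μm/a
  chloride contribution → 1.093 μm/a
  total first-year rate 1.626 μm/a
zinc: f(T) = -0.071·(T−10) [T>10 °C] = -0.4686
  sulphur-dioxide contribution → 0.4954 μm/a
  chloride contribution → 0.7609 μm/a
  ⇒ r_corr(zinc) = 1.256 μm/a
Ordering by μm/a: carbon steel (29.1) > copper (1.63) > zinc (1.26)

["carbon steel", "copper", "zinc"]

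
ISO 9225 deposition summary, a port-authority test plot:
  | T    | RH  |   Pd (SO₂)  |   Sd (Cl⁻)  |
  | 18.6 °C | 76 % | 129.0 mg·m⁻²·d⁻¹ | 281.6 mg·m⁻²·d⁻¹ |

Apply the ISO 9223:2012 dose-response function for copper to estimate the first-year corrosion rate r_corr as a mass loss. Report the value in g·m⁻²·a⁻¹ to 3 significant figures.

r_corr = 23.6 g·m⁻²·a⁻¹

copper: T>10 °C ⇒ hinge -0.080·(18.6−10) = -0.6880
  Pd branch = 0.0053·Pd^0.26·e^(0.059·RH+f) = 0.8349 μm/a
  Cl⁻ term: 0.01025·281.6^0.27·exp(0.036·76+0.049·18.6) = 1.804
  r_corr = 0.8349 + 1.804 = 2.639 μm/a
Convert to mass loss: 2.639 μm/a × 8.96 g/cm³ = 23.64 g·m⁻²·a⁻¹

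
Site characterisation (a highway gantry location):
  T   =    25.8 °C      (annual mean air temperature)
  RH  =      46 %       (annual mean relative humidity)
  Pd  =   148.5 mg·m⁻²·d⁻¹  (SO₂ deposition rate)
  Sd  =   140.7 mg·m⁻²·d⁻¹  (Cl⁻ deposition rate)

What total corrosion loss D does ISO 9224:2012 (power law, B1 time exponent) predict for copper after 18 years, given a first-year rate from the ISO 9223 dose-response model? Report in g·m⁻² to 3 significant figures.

copper: f(T) = -0.080·(T−10) [T>10 °C] = -1.2640
  SO₂ term: 0.0053·148.5^0.26·exp(0.059·46-1.2640) = 0.08292
  Sd branch = 0.01025·Sd^0.27·e^(0.036·RH+0.049·T) = 0.7228 μm/a
  r_corr = 0.08292 + 0.7228 = 0.8057 μm/a
Long-term exponent b (ISO 9224 Table 2, B1) = 0.667
  D(18) = 0.8057 × 18^0.667 = 0.8057 × 6.875 = 5.539 μm
  Mass loss = 5.539 μm × 8.96 g/cm³ = 49.63 g·m⁻²

D(18) = 49.6 g·m⁻²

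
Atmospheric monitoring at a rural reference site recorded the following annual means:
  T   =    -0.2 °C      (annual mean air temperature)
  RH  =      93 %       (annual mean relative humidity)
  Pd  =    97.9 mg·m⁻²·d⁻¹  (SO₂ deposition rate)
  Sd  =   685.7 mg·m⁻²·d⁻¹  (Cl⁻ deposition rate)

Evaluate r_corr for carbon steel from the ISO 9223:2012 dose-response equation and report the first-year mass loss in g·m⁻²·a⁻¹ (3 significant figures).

r_corr = 1.19e+03 g·m⁻²·a⁻¹

carbon steel: f(T) = +0.150·(T−10) [T≤10 °C] = -1.5300
  sulphur-dioxide contribution → 26.7 μm/a
  chloride contribution → 124.8 μm/a
  total first-year rate 151.5 μm/a
Convert to mass loss: 151.5 μm/a × 7.85 g/cm³ = 1190 g·m⁻²·a⁻¹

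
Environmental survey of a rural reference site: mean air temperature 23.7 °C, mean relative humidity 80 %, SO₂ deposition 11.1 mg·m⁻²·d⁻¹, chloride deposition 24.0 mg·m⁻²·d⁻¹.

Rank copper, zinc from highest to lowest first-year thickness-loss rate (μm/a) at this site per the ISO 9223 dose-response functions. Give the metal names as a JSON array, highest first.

copper: temperature factor f = -0.080·(13.7) = -1.0960
  sulphur-dioxide contribution → 0.3715 μm/a
  chloride contribution → 1.376 μm/a
  ⇒ r_corr(copper) = 1.747 μm/a
zinc: T>10 °C ⇒ hinge -0.071·(23.7−10) = -0.9727
  sulphur-dioxide contribution → 0.5576 μm/a
  chloride contribution → 1.523 μm/a
  total first-year rate 2.08 μm/a
Ordering by μm/a: zinc (2.08) > copper (1.75)

["zinc", "copper"]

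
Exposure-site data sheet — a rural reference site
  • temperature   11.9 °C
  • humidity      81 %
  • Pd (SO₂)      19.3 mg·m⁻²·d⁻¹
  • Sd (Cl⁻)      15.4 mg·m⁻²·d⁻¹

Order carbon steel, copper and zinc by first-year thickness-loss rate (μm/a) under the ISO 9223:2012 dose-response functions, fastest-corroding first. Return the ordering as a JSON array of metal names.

["carbon steel", "zinc", "copper"]

carbon steel: temperature factor f = -0.054·(1.9) = -0.1026
  sulphur-dioxide contribution → 37.62 μm/a
  chloride contribution → 12.96 μm/a
  ⇒ r_corr(carbon steel) = 50.58 μm/a
copper: T>10 °C ⇒ hinge -0.080·(11.9−10) = -0.1520
  sulphur-dioxide contribution → 1.17 μm/a
  chloride contribution → 0.7096 μm/a
  total first-year rate 1.879 μm/a
zinc: f(T) = -0.071·(T−10) [T>10 °C] = -0.1349
  sulphur-dioxide contribution → 1.721 μm/a
  chloride contribution → 0.4372 μm/a
  total first-year rate 2.158 μm/a
Ordering by μm/a: carbon steel (50.6) > zinc (2.16) > copper (1.88)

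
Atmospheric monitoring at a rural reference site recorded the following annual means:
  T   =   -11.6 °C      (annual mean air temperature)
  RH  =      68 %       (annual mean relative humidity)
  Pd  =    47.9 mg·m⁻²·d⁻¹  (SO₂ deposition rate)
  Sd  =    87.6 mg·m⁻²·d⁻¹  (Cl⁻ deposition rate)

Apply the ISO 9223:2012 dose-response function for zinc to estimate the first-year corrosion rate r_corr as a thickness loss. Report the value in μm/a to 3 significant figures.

r_corr = 0.855 μm/a

zinc: T≤10 °C ⇒ hinge +0.038·(-11.6−10) = -0.8208
  Pd branch = 0.0129·Pd^0.44·e^(0.046·RH+f) = 0.7111 μm/a
  Sd branch = 0.0175·Sd^0.57·e^(0.008·RH+0.085·T) = 0.144 μm/a
  sum: 0.7111 + 0.144 → r_corr = 0.8551 μm/a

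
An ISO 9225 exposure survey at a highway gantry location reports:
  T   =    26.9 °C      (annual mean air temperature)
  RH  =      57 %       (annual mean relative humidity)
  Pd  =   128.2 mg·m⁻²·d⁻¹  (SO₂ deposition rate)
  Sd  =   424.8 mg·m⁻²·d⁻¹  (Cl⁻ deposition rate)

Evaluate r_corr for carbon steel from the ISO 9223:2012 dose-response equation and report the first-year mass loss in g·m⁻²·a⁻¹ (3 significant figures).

carbon steel: temperature factor f = -0.054·(16.9) = -0.9126
  Pd branch = 1.77·Pd^0.52·e^(0.02·RH+f) = 27.72 μm/a
  Sd branch = 0.102·Sd^0.62·e^(0.033·RH+0.04·T) = 83.61 μm/a
  sum: 27.72 + 83.61 → r_corr = 111.3 μm/a
Convert to mass loss: 111.3 μm/a × 7.85 g/cm³ = 874 g·m⁻²·a⁻¹

r_corr = 874 g·m⁻²·a⁻¹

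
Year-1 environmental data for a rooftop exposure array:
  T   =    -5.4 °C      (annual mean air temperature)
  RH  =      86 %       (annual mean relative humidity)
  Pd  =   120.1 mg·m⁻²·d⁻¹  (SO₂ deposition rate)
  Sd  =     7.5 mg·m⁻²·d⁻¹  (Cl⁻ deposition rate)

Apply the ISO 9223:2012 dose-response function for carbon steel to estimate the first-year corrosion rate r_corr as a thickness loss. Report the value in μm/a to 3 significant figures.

carbon steel: temperature factor f = +0.150·(-15.4) = -2.3100
  SO₂ term: 1.77·120.1^0.52·exp(0.02·86-2.3100) = 11.83
  Sd branch = 0.102·Sd^0.62·e^(0.033·RH+0.04·T) = 4.896 μm/a
  sum: 11.83 + 4.896 → r_corr = 16.73 μm/a

r_corr = 16.7 μm/a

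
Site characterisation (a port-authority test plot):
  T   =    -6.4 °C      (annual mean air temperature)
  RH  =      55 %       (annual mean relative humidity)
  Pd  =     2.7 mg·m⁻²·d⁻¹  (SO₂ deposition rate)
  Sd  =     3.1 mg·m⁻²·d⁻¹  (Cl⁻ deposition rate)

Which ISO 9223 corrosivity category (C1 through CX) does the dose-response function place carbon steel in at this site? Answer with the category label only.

carbon steel: T≤10 °C ⇒ hinge +0.150·(-6.4−10) = -2.4600
  Pd branch = 1.77·Pd^0.52·e^(0.02·RH+f) = 0.7615 μm/a
  Sd branch = 0.102·Sd^0.62·e^(0.033·RH+0.04·T) = 0.9779 μm/a
  r_corr = 0.7615 + 0.9779 = 1.739 μm/a
ISO 9223 Table 2 (carbon steel): 1.3 < 1.74 ≤ 25 μm/a ⇒ C2

C2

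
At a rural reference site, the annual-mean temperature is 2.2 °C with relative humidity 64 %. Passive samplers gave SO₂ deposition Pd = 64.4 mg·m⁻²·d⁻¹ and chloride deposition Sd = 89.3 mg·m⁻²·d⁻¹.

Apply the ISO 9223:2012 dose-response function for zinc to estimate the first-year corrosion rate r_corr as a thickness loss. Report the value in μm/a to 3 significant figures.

r_corr = 1.59 μm/a

zinc: temperature factor f = +0.038·(-7.8) = -0.2964
  SO₂ term: 0.0129·64.4^0.44·exp(0.046·64-0.2964) = 1.139
  Sd branch = 0.0175·Sd^0.57·e^(0.008·RH+0.085·T) = 0.4556 μm/a
  r_corr = 1.139 + 0.4556 = 1.594 μm/a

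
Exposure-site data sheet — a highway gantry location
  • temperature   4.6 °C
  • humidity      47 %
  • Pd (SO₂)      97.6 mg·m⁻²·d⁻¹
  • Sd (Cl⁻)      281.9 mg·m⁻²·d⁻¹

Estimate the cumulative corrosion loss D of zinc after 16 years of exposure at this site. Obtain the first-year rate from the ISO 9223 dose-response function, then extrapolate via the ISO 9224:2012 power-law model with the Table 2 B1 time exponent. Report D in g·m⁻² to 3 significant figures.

D(16) = 110 g·m⁻²

zinc: f(T) = +0.038·(T−10) [T≤10 °C] = -0.2052
  Pd branch = 0.0129·Pd^0.44·e^(0.046·RH+f) = 0.6851 μm/a
  Cl⁻ term: 0.0175·281.9^0.57·exp(0.008·47+0.085·4.6) = 0.9391
  sum: 0.6851 + 0.9391 → r_corr = 1.624 μm/a
ISO 9224: D(t) = r_corr · t^b with b = 0.813 (zinc, B1)
  D(16) = 1.624 × 16^0.813 = 1.624 × 9.527 = 15.47 μm
  Mass loss = 15.47 μm × 7.14 g/cm³ = 110.5 g·m⁻²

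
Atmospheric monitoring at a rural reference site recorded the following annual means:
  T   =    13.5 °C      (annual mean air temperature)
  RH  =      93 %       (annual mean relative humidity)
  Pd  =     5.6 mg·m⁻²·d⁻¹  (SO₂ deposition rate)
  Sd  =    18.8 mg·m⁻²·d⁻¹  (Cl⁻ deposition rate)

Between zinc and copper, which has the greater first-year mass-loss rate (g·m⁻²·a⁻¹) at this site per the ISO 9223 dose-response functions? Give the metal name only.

copper

zinc: f(T) = -0.071·(T−10) [T>10 °C] = -0.2485
  sulphur-dioxide contribution → 1.548 μm/a
  chloride contribution → 0.6177 μm/a
  ⇒ r_corr(zinc) = 2.166 μm/a
  mass loss = 2.166 μm/a × 7.14 g/cm³ = 15.46 g·m⁻²·a⁻¹
copper: temperature factor f = -0.080·(3.5) = -0.2800
  sulphur-dioxide contribution → 1.514 μm/a
  chloride contribution → 1.248 μm/a
  ⇒ r_corr(copper) = 2.762 μm/a
  mass loss = 2.762 μm/a × 8.96 g/cm³ = 24.74 g·m⁻²·a⁻¹
Ordering by g·m⁻²·a⁻¹: copper (24.7) > zinc (15.5)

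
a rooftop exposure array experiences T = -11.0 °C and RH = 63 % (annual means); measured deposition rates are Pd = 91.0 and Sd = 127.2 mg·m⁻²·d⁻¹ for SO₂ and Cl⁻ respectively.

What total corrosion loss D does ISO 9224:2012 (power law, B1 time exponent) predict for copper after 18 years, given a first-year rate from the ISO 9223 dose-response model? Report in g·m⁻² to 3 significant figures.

copper: f(T) = +0.126·(T−10) [T≤10 °C] = -2.6460
  Pd branch = 0.0053·Pd^0.26·e^(0.059·RH+f) = 0.04998 μm/a
  Cl⁻ term: 0.01025·127.2^0.27·exp(0.036·63+0.049·-11.0) = 0.2137
  sum: 0.04998 + 0.2137 → r_corr = 0.2637 μm/a
ISO 9224: D(t) = r_corr · t^b with b = 0.667 (copper, B1)
  D(18) = 0.2637 × 18^0.667 = 0.2637 × 6.875 = 1.813 μm
  Mass loss = 1.813 μm × 8.96 g/cm³ = 16.24 g·m⁻²

D(18) = 16.2 g·m⁻²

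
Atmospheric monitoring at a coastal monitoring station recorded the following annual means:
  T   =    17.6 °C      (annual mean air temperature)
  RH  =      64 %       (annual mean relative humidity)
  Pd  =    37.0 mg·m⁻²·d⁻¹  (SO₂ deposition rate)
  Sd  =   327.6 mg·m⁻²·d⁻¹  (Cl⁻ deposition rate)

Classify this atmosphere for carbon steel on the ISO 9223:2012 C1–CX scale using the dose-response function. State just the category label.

C5

carbon steel: temperature factor f = -0.054·(7.6) = -0.4104
  SO₂ term: 1.77·37.0^0.52·exp(0.02·64-0.4104) = 27.61
  Sd branch = 0.102·Sd^0.62·e^(0.033·RH+0.04·T) = 61.81 μm/a
  sum: 27.61 + 61.81 → r_corr = 89.43 μm/a
ISO 9223 Table 2 (carbon steel): 80 < 89.4 ≤ 200 μm/a ⇒ C5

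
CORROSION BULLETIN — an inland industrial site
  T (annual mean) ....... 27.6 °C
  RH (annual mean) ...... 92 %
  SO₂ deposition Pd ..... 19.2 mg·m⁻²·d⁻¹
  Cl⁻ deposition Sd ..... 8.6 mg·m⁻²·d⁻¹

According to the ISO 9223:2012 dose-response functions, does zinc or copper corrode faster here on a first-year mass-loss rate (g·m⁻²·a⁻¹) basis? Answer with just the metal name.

copper

zinc: T>10 °C ⇒ hinge -0.071·(27.6−10) = -1.2496
  sulphur-dioxide contribution → 0.9343 μm/a
  chloride contribution → 1.301 μm/a
  ⇒ r_corr(zinc) = 2.235 μm/a
  mass loss = 2.235 μm/a × 7.14 g/cm³ = 15.96 g·m⁻²·a⁻¹
copper: temperature factor f = -0.080·(17.6) = -1.4080
  sulphur-dioxide contribution → 0.6365 μm/a
  chloride contribution → 1.944 μm/a
  ⇒ r_corr(copper) = 2.581 μm/a
  mass loss = 2.581 μm/a × 8.96 g/cm³ = 23.12 g·m⁻²·a⁻¹
Ordering by g·m⁻²·a⁻¹: copper (23.1) > zinc (16)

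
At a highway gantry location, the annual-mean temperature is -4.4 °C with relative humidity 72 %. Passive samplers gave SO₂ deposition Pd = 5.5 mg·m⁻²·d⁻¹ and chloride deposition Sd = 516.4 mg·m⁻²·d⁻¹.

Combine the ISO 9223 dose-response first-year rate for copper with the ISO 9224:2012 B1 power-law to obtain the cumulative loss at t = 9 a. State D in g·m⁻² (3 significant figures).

copper: temperature factor f = +0.126·(-14.4) = -1.8144
  sulphur-dioxide contribution → 0.09412 μm/a
  chloride contribution → 0.5961 μm/a
  total first-year rate 0.6902 μm/a
Power-law: D(9) = r_corr · 9^0.667
  D(9) = 0.6902 × 9^0.667 = 0.6902 × 4.33 = 2.988 μm
  Mass loss = 2.988 μm × 8.96 g/cm³ = 26.78 g·m⁻²

D(9) = 26.8 g·m⁻²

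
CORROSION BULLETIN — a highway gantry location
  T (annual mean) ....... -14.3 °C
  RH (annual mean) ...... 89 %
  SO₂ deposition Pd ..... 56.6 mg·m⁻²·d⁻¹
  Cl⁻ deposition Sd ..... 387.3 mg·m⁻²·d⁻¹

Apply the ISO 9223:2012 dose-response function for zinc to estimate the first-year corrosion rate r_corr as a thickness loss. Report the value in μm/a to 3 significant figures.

zinc: T≤10 °C ⇒ hinge +0.038·(-14.3−10) = -0.9234
  sulphur-dioxide contribution → 1.815 μm/a
  chloride contribution → 0.3159 μm/a
  total first-year rate 2.131 μm/a

r_corr = 2.13 μm/a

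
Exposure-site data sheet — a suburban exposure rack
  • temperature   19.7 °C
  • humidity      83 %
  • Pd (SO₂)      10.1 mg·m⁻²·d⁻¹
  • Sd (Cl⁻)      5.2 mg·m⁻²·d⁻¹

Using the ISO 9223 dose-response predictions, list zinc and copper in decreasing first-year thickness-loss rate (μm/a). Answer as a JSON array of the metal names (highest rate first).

zinc: T>10 °C ⇒ hinge -0.071·(19.7−10) = -0.6887
  sulphur-dioxide contribution → 0.8157 μm/a
  chloride contribution → 0.4643 μm/a
  total first-year rate 1.28 μm/a
copper: f(T) = -0.080·(T−10) [T>10 °C] = -0.7760
  sulphur-dioxide contribution → 0.5958 μm/a
  chloride contribution → 0.8336 μm/a
  ⇒ r_corr(copper) = 1.429 μm/a
Ordering by μm/a: copper (1.43) > zinc (1.28)

["copper", "zinc"]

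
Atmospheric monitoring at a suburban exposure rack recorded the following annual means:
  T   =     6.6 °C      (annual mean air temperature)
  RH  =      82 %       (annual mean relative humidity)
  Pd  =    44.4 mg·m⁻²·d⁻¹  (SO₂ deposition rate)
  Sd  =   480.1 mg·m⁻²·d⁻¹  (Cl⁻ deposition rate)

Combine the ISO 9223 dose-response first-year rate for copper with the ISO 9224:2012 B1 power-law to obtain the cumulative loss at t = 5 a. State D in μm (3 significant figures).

copper: T≤10 °C ⇒ hinge +0.126·(6.6−10) = -0.4284
  Pd branch = 0.0053·Pd^0.26·e^(0.059·RH+f) = 1.169 μm/a
  Cl⁻ term: 0.01025·480.1^0.27·exp(0.036·82+0.049·6.6) = 1.436
  sum: 1.169 + 1.436 → r_corr = 2.605 μm/a
Long-term exponent b (ISO 9224 Table 2, B1) = 0.667
  D(5) = 2.605 × 5^0.667 = 2.605 × 2.926 = 7.62 μm

D(5) = 7.62 μm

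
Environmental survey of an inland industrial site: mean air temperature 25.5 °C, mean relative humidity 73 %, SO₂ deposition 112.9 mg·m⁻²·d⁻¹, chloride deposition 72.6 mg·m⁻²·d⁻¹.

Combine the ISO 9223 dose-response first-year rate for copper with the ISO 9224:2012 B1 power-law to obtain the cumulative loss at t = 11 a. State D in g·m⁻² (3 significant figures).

D(11) = 87.1 g·m⁻²

copper: temperature factor f = -0.080·(15.5) = -1.2400
  sulphur-dioxide contribution → 0.389 μm/a
  chloride contribution → 1.575 μm/a
  ⇒ r_corr(copper) = 1.964 μm/a
Power-law: D(11) = r_corr · 11^0.667
  D(11) = 1.964 × 11^0.667 = 1.964 × 4.95 = 9.72 μm
  Mass loss = 9.72 μm × 8.96 g/cm³ = 87.09 g·m⁻²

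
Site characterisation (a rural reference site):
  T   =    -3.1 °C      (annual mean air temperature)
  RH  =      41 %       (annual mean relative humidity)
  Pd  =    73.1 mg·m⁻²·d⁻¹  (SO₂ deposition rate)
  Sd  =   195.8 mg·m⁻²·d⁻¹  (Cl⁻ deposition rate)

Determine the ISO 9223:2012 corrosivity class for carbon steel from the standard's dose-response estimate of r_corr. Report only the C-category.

C2

carbon steel: T≤10 °C ⇒ hinge +0.150·(-3.1−10) = -1.9650
  sulphur-dioxide contribution → 5.247 μm/a
  chloride contribution → 9.189 μm/a
  total first-year rate 14.44 μm/a
ISO 9223 Table 2 (carbon steel): 1.3 < 14.4 ≤ 25 μm/a ⇒ C2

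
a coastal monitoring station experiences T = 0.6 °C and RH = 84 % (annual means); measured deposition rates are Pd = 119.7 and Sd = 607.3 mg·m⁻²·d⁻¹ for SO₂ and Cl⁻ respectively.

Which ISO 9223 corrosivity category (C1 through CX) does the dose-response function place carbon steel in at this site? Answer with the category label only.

carbon steel: T≤10 °C ⇒ hinge +0.150·(0.6−10) = -1.4100
  Pd branch = 1.77·Pd^0.52·e^(0.02·RH+f) = 27.92 μm/a
  Cl⁻ term: 0.102·607.3^0.62·exp(0.033·84+0.04·0.6) = 88.84
  sum: 27.92 + 88.84 → r_corr = 116.8 μm/a
ISO 9223 Table 2 (carbon steel): 80 < 117 ≤ 200 μm/a ⇒ C5

C5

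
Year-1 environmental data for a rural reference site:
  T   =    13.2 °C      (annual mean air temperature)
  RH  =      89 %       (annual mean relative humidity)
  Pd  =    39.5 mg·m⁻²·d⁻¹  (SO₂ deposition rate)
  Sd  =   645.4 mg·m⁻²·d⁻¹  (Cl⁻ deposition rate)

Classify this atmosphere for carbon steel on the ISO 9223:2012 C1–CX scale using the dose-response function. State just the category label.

carbon steel: f(T) = -0.054·(T−10) [T>10 °C] = -0.1728
  sulphur-dioxide contribution → 59.73 μm/a
  chloride contribution → 180.1 μm/a
  ⇒ r_corr(carbon steel) = 239.8 μm/a
Category bounds: 200…700 μm/a bracket r_corr ⇒ CX

CX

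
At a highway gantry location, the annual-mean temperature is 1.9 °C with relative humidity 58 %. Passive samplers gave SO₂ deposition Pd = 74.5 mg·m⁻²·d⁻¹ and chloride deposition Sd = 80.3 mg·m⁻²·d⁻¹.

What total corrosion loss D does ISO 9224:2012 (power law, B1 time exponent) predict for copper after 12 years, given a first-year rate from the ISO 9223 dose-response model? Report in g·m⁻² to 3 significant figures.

D(12) = 22.4 g·m⁻²

copper: temperature factor f = +0.126·(-8.1) = -1.0206
  SO₂ term: 0.0053·74.5^0.26·exp(0.059·58-1.0206) = 0.1795
  Sd branch = 0.01025·Sd^0.27·e^(0.036·RH+0.049·T) = 0.2966 μm/a
  r_corr = 0.1795 + 0.2966 = 0.4761 μm/a
ISO 9224: D(t) = r_corr · t^b with b = 0.667 (copper, B1)
  D(12) = 0.4761 × 12^0.667 = 0.4761 × 5.246 = 2.498 μm
  Mass loss = 2.498 μm × 8.96 g/cm³ = 22.38 g·m⁻²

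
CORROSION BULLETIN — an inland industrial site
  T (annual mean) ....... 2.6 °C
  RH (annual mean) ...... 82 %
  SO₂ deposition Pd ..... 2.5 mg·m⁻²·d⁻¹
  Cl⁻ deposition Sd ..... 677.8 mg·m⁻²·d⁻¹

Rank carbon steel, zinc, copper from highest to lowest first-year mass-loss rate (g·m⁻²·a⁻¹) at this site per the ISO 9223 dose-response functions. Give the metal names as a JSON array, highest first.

carbon steel: T≤10 °C ⇒ hinge +0.150·(2.6−10) = -1.1100
  sulphur-dioxide contribution → 4.843 μm/a
  chloride contribution → 96.44 μm/a
  total first-year rate 101.3 μm/a
  mass loss = 101.3 μm/a × 7.85 g/cm³ = 795.1 g·m⁻²·a⁻¹
zinc: f(T) = +0.038·(T−10) [T≤10 °C] = -0.2812
  sulphur-dioxide contribution → 0.6335 μm/a
  chloride contribution → 1.728 μm/a
  ⇒ r_corr(zinc) = 2.362 μm/a
  mass loss = 2.362 μm/a × 7.14 g/cm³ = 16.86 g·m⁻²·a⁻¹
copper: f(T) = +0.126·(T−10) [T≤10 °C] = -0.9324
  sulphur-dioxide contribution → 0.3341 μm/a
  chloride contribution → 1.296 μm/a
  ⇒ r_corr(copper) = 1.63 μm/a
  mass loss = 1.63 μm/a × 8.96 g/cm³ = 14.6 g·m⁻²·a⁻¹
Ordering by g·m⁻²·a⁻¹: carbon steel (795) > zinc (16.9) > copper (14.6)

["carbon steel", "zinc", "copper"]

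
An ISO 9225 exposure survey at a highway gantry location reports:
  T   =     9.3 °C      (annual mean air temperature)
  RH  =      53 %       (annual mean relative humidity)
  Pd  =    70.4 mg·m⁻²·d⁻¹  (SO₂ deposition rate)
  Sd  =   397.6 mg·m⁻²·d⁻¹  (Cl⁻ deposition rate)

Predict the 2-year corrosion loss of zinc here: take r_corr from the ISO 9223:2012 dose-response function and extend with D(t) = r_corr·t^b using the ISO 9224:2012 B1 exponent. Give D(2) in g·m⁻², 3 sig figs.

D(2) = 34.1 g·m⁻²

zinc: f(T) = +0.038·(T−10) [T≤10 °C] = -0.0266
  Pd branch = 0.0129·Pd^0.44·e^(0.046·RH+f) = 0.9349 μm/a
  Cl⁻ term: 0.0175·397.6^0.57·exp(0.008·53+0.085·9.3) = 1.787
  sum: 0.9349 + 1.787 → r_corr = 2.722 μm/a
Long-term exponent b (ISO 9224 Table 2, B1) = 0.813
  D(2) = 2.722 × 2^0.813 = 2.722 × 1.757 = 4.782 μm
  Mass loss = 4.782 μm × 7.14 g/cm³ = 34.15 g·m⁻²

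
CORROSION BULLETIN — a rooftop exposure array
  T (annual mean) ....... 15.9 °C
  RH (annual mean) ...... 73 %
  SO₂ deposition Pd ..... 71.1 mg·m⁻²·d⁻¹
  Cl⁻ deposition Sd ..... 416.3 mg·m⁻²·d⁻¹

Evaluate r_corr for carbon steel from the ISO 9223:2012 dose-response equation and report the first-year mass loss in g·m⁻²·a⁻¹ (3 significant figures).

carbon steel: f(T) = -0.054·(T−10) [T>10 °C] = -0.3186
  sulphur-dioxide contribution → 50.89 μm/a
  chloride contribution → 90.17 μm/a
  total first-year rate 141.1 μm/a
Convert to mass loss: 141.1 μm/a × 7.85 g/cm³ = 1107 g·m⁻²·a⁻¹

r_corr = 1.11e+03 g·m⁻²·a⁻¹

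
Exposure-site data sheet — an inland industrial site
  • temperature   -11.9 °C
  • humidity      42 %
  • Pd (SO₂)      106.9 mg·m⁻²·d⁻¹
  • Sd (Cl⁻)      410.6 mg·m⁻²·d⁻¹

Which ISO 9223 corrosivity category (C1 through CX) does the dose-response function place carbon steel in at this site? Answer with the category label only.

carbon steel: T≤10 °C ⇒ hinge +0.150·(-11.9−10) = -3.2850
  Pd branch = 1.77·Pd^0.52·e^(0.02·RH+f) = 1.743 μm/a
  Sd branch = 0.102·Sd^0.62·e^(0.033·RH+0.04·T) = 10.57 μm/a
  sum: 1.743 + 10.57 → r_corr = 12.31 μm/a
Category bounds: 1.3…25 μm/a bracket r_corr ⇒ C2

C2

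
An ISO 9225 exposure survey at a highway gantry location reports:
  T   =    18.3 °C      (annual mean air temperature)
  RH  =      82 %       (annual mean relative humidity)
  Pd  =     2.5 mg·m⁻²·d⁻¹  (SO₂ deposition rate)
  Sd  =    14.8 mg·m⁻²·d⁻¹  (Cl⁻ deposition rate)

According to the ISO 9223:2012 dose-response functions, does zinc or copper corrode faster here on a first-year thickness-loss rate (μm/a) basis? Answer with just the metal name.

zinc: T>10 °C ⇒ hinge -0.071·(18.3−10) = -0.5893
  sulphur-dioxide contribution → 0.4655 μm/a
  chloride contribution → 0.7422 μm/a
  ⇒ r_corr(zinc) = 1.208 μm/a
copper: f(T) = -0.080·(T−10) [T>10 °C] = -0.6640
  sulphur-dioxide contribution → 0.437 μm/a
  chloride contribution → 0.9958 μm/a
  total first-year rate 1.433 μm/a
Ordering by μm/a: copper (1.43) > zinc (1.21)

copper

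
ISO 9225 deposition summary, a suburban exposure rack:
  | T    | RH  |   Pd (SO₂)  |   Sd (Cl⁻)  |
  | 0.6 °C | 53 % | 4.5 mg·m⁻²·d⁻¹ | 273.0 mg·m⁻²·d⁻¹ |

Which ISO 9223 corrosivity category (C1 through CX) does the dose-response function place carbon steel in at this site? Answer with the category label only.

C2

carbon steel: temperature factor f = +0.150·(-9.4) = -1.4100
  sulphur-dioxide contribution → 2.727 μm/a
  chloride contribution → 19.45 μm/a
  ⇒ r_corr(carbon steel) = 22.18 μm/a
ISO 9223 Table 2 (carbon steel): 1.3 < 22.2 ≤ 25 μm/a ⇒ C2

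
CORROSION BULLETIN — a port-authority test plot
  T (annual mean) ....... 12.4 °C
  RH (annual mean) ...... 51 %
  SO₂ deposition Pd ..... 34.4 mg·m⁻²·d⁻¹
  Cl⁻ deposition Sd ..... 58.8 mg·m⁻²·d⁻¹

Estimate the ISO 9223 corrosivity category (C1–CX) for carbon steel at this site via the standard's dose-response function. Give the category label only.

carbon steel: T>10 °C ⇒ hinge -0.054·(12.4−10) = -0.1296
  Pd branch = 1.77·Pd^0.52·e^(0.02·RH+f) = 27.14 μm/a
  Cl⁻ term: 0.102·58.8^0.62·exp(0.033·51+0.04·12.4) = 11.27
  r_corr = 27.14 + 11.27 = 38.41 μm/a
Category bounds: 25…50 μm/a bracket r_corr ⇒ C3

C3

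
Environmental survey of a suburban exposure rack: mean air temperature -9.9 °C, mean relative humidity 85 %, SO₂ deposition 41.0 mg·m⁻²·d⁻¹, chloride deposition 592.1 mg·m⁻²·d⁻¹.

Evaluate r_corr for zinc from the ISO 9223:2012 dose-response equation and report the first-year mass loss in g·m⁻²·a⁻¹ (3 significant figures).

zinc: f(T) = +0.038·(T−10) [T≤10 °C] = -0.7562
  SO₂ term: 0.0129·41.0^0.44·exp(0.046·85-0.7562) = 1.548
  Sd branch = 0.0175·Sd^0.57·e^(0.008·RH+0.085·T) = 0.5665 μm/a
  r_corr = 1.548 + 0.5665 = 2.115 μm/a
Convert to mass loss: 2.115 μm/a × 7.14 g/cm³ = 15.1 g·m⁻²·a⁻¹

r_corr = 15.1 g·m⁻²·a⁻¹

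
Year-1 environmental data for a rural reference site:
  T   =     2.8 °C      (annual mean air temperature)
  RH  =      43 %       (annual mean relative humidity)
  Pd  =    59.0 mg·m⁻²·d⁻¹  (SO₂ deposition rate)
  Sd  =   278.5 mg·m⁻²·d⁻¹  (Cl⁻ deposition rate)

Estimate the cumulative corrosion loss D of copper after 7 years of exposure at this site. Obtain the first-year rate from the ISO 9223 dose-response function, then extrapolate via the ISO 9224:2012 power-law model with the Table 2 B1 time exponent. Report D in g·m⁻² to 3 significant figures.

copper: f(T) = +0.126·(T−10) [T≤10 °C] = -0.9072
  sulphur-dioxide contribution → 0.07807 μm/a
  chloride contribution → 0.2528 μm/a
  total first-year rate 0.3308 μm/a
ISO 9224: D(t) = r_corr · t^b with b = 0.667 (copper, B1)
  D(7) = 0.3308 × 7^0.667 = 0.3308 × 3.662 = 1.211 μm
  Mass loss = 1.211 μm × 8.96 g/cm³ = 10.85 g·m⁻²

D(7) = 10.9 g·m⁻²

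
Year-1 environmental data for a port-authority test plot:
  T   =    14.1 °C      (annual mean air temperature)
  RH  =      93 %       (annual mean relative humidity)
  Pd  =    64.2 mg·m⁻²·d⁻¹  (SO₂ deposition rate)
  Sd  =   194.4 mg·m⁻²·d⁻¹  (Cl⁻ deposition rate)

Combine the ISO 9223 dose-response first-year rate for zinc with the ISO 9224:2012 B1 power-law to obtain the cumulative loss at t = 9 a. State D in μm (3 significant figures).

D(9) = 40.6 μm

zinc: f(T) = -0.071·(T−10) [T>10 °C] = -0.2911
  sulphur-dioxide contribution → 4.339 μm/a
  chloride contribution → 2.462 μm/a
  ⇒ r_corr(zinc) = 6.801 μm/a
Power-law: D(9) = r_corr · 9^0.813
  D(9) = 6.801 × 9^0.813 = 6.801 × 5.968 = 40.58 μm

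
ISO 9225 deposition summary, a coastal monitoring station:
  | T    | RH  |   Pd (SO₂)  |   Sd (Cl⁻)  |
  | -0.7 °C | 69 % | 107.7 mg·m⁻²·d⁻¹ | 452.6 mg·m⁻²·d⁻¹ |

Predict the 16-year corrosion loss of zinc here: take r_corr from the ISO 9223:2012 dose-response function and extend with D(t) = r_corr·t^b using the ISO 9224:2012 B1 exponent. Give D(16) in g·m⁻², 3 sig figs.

D(16) = 173 g·m⁻²

zinc: T≤10 °C ⇒ hinge +0.038·(-0.7−10) = -0.4066
  SO₂ term: 0.0129·107.7^0.44·exp(0.046·69-0.4066) = 1.609
  Sd branch = 0.0175·Sd^0.57·e^(0.008·RH+0.085·T) = 0.9347 μm/a
  sum: 1.609 + 0.9347 → r_corr = 2.544 μm/a
Power-law: D(16) = r_corr · 16^0.813
  D(16) = 2.544 × 16^0.813 = 2.544 × 9.527 = 24.24 μm
  Mass loss = 24.24 μm × 7.14 g/cm³ = 173 g·m⁻²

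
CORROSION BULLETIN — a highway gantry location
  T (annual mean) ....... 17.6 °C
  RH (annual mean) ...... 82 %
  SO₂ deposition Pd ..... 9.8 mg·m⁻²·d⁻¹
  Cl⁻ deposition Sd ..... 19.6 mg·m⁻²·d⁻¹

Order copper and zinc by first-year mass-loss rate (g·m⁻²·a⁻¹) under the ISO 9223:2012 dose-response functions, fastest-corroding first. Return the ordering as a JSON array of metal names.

copper: T>10 °C ⇒ hinge -0.080·(17.6−10) = -0.6080
  SO₂ term: 0.0053·9.8^0.26·exp(0.059·82-0.6080) = 0.6593
  Cl⁻ term: 0.01025·19.6^0.27·exp(0.036·82+0.049·17.6) = 1.038
  r_corr = 0.6593 + 1.038 = 1.697 μm/a
  mass loss = 1.697 μm/a × 8.96 g/cm³ = 15.21 g·m⁻²·a⁻¹
zinc: T>10 °C ⇒ hinge -0.071·(17.6−10) = -0.5396
  SO₂ term: 0.0129·9.8^0.44·exp(0.046·82-0.5396) = 0.8924
  Cl⁻ term: 0.0175·19.6^0.57·exp(0.008·82+0.085·17.6) = 0.8208
  r_corr = 0.8924 + 0.8208 = 1.713 μm/a
  mass loss = 1.713 μm/a × 7.14 g/cm³ = 12.23 g·m⁻²·a⁻¹
Ordering by g·m⁻²·a⁻¹: copper (15.2) > zinc (12.2)

["copper", "zinc"]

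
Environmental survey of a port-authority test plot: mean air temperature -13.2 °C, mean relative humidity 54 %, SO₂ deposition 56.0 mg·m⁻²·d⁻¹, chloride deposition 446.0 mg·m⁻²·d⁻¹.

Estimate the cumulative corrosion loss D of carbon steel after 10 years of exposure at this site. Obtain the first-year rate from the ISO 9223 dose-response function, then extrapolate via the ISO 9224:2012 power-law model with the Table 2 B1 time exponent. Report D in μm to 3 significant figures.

carbon steel: f(T) = +0.150·(T−10) [T≤10 °C] = -3.4800
  Pd branch = 1.77·Pd^0.52·e^(0.02·RH+f) = 1.302 μm/a
  Sd branch = 0.102·Sd^0.62·e^(0.033·RH+0.04·T) = 15.7 μm/a
  sum: 1.302 + 15.7 → r_corr = 17 μm/a
Power-law: D(10) = r_corr · 10^0.523
  D(10) = 17 × 10^0.523 = 17 × 3.334 = 56.68 μm

D(10) = 56.7 μm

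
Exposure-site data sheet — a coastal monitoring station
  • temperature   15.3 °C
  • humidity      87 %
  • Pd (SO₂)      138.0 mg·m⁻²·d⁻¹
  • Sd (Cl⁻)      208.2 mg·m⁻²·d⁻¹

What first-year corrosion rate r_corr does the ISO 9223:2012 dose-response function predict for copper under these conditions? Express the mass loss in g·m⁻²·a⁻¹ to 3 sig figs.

copper: T>10 °C ⇒ hinge -0.080·(15.3−10) = -0.4240
  Pd branch = 0.0053·Pd^0.26·e^(0.059·RH+f) = 2.117 μm/a
  Sd branch = 0.01025·Sd^0.27·e^(0.036·RH+0.049·T) = 2.101 μm/a
  r_corr = 2.117 + 2.101 = 4.219 μm/a
Convert to mass loss: 4.219 μm/a × 8.96 g/cm³ = 37.8 g·m⁻²·a⁻¹

r_corr = 37.8 g·m⁻²·a⁻¹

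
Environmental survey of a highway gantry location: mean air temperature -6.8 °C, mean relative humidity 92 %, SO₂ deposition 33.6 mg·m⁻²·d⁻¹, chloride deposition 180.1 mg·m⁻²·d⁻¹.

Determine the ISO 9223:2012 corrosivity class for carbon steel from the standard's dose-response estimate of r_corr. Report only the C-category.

carbon steel: f(T) = +0.150·(T−10) [T≤10 °C] = -2.5200
  sulphur-dioxide contribution → 5.576 μm/a
  chloride contribution → 40.5 μm/a
  total first-year rate 46.07 μm/a
46.1 μm/a falls in (25, 50] for carbon steel → category C3

C3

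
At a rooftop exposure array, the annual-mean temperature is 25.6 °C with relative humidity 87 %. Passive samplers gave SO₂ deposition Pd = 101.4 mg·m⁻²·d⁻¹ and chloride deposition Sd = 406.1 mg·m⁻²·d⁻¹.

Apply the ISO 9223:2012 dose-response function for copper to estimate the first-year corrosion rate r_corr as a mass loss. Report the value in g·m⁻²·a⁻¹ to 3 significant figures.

copper: temperature factor f = -0.080·(15.6) = -1.2480
  sulphur-dioxide contribution → 0.8572 μm/a
  chloride contribution → 4.169 μm/a
  ⇒ r_corr(copper) = 5.026 μm/a
Convert to mass loss: 5.026 μm/a × 8.96 g/cm³ = 45.04 g·m⁻²·a⁻¹

r_corr = 45.0 g·m⁻²·a⁻¹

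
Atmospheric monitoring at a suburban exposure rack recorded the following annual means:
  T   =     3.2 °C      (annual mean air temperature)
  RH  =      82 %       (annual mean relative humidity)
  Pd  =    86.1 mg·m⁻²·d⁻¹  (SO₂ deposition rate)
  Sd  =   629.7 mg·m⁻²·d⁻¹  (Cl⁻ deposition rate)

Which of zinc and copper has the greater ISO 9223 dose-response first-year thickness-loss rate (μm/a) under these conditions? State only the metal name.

zinc: f(T) = +0.038·(T−10) [T≤10 °C] = -0.2584
  Pd branch = 0.0129·Pd^0.44·e^(0.046·RH+f) = 3.076 μm/a
  Cl⁻ term: 0.0175·629.7^0.57·exp(0.008·82+0.085·3.2) = 1.744
  r_corr = 3.076 + 1.744 = 4.82 μm/a
copper: f(T) = +0.126·(T−10) [T≤10 °C] = -0.8568
  SO₂ term: 0.0053·86.1^0.26·exp(0.059·82-0.8568) = 0.9045
  Sd branch = 0.01025·Sd^0.27·e^(0.036·RH+0.049·T) = 1.308 μm/a
  r_corr = 0.9045 + 1.308 = 2.213 μm/a
Ordering by μm/a: zinc (4.82) > copper (2.21)

zinc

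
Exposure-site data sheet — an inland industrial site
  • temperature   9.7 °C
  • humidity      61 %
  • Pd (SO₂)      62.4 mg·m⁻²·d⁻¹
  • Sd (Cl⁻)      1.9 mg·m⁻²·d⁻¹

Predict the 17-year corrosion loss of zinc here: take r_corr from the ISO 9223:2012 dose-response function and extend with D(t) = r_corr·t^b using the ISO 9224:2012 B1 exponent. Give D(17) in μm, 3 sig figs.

D(17) = 14.0 μm

zinc: T≤10 °C ⇒ hinge +0.038·(9.7−10) = -0.0114
  Pd branch = 0.0129·Pd^0.44·e^(0.046·RH+f) = 1.301 μm/a
  Sd branch = 0.0175·Sd^0.57·e^(0.008·RH+0.085·T) = 0.09374 μm/a
  r_corr = 1.301 + 0.09374 = 1.394 μm/a
ISO 9224: D(t) = r_corr · t^b with b = 0.813 (zinc, B1)
  D(17) = 1.394 × 17^0.813 = 1.394 × 10.01 = 13.96 μm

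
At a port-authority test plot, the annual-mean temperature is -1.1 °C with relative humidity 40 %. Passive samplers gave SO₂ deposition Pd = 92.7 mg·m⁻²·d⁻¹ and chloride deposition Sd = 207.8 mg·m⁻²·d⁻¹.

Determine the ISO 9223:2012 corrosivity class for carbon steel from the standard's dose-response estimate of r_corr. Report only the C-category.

carbon steel: f(T) = +0.150·(T−10) [T≤10 °C] = -1.6650
  SO₂ term: 1.77·92.7^0.52·exp(0.02·40-1.6650) = 7.856
  Sd branch = 0.102·Sd^0.62·e^(0.033·RH+0.04·T) = 9.993 μm/a
  r_corr = 7.856 + 9.993 = 17.85 μm/a
ISO 9223 Table 2 (carbon steel): 1.3 < 17.8 ≤ 25 μm/a ⇒ C2

C2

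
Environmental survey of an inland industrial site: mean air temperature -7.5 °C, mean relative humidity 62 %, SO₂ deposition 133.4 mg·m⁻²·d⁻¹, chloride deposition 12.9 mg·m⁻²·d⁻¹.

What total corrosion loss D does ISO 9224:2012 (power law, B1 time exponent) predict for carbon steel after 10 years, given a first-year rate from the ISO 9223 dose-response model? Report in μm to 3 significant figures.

D(10) = 28.3 μm

carbon steel: temperature factor f = +0.150·(-17.5) = -2.6250
  sulphur-dioxide contribution → 5.644 μm/a
  chloride contribution → 2.854 μm/a
  total first-year rate 8.498 μm/a
Power-law: D(10) = r_corr · 10^0.523
  D(10) = 8.498 × 10^0.523 = 8.498 × 3.334 = 28.33 μm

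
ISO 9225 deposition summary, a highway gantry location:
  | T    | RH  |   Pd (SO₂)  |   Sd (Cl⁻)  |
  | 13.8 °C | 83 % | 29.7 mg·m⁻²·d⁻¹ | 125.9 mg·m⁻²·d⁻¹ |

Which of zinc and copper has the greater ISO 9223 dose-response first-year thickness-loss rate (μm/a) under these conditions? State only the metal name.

zinc

zinc: temperature factor f = -0.071·(3.8) = -0.2698
  sulphur-dioxide contribution → 1.993 μm/a
  chloride contribution → 1.729 μm/a
  total first-year rate 3.722 μm/a
copper: temperature factor f = -0.080·(3.8) = -0.3040
  sulphur-dioxide contribution → 1.264 μm/a
  chloride contribution → 1.476 μm/a
  ⇒ r_corr(copper) = 2.74 μm/a
Ordering by μm/a: zinc (3.72) > copper (2.74)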